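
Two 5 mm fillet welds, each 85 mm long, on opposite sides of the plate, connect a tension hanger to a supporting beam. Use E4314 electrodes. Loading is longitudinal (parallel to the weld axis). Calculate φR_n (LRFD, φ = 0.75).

E43XX → F_EXX = 430 MPa.
Effective throat t_e = 0.707 × 5 = 3.535 mm.
Total length L = 170 mm; A_we = 3.535 × 170 = 600.9 mm².
F_nw = 0.6 F_EXX = 0.6 × 430 = 258 MPa.
φR_n = 0.75 × 258 × 600.9 × 10⁻³ = 116.3 kN.

φR_n ≈ 116 kN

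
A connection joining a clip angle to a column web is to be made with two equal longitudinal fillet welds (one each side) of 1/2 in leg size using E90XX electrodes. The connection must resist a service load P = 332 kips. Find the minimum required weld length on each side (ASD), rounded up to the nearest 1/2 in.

E90XX → F_EXX = 90 ksi.
Throat t_e = 0.707 × 0.5 = 0.3535 in.
r_n/Ω = (0.6 × 90 × 0.3535) / 2.0 = 9.544 kip/in.
L_req = P / (r_n/Ω) = 332 / 9.544 = 34.78 in total.
Per side: 34.78 / 2 = 17.39 in.
Round up → use L = 17.5 in on each side.

L = 17.5 in on each side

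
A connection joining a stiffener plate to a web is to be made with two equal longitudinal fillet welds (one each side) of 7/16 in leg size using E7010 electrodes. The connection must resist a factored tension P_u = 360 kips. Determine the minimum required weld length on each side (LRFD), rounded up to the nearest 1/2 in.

E70XX → F_EXX = 70 ksi.
Throat t_e = 0.707 × 0.4375 = 0.3093 in.
φr_n = 0.75 × 0.6 × 70 × 0.3093 = 9.743 kips/in.
L_req = P_u / φr_n = 360 / 9.743 = 36.95 in total.
Per side: 36.95 / 2 = 18.47 in.
Round up → use L = 18.5 in on each side.

L = 18.5 in on each side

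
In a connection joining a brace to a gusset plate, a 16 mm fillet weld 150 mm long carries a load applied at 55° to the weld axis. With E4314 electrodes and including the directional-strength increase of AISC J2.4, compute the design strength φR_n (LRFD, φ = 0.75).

E43XX → F_EXX = 430 MPa.
t_e = 0.707 × 16 = 11.31 mm; A_we = 11.31 × 150 = 1697 mm².
Directional factor: 1.0 + 0.5 sin^1.5(55°) = 1.371.
F_nw = 0.6 × 430 × 1.371 = 353.6 MPa.
φR_n = 0.75 × 353.6 × 1697 × 10⁻³ = 450 kN.

φR_n ≈ 450 kN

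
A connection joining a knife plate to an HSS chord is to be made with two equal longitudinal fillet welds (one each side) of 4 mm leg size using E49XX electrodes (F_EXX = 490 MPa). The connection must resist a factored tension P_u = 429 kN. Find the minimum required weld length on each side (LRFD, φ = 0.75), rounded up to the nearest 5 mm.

Throat t_e = 0.707 × 4 = 2.828 mm.
φr_n = 0.75 × 0.6 × 490 × 2.828 × 10⁻³ = 0.6236 kN/mm.
L_req = P_u / φr_n = 429 / 0.6236 = 688 mm total.
Per side: 688 / 2 = 344 mm.
Round up → use L = 345 mm on each side.

L = 345 mm on each side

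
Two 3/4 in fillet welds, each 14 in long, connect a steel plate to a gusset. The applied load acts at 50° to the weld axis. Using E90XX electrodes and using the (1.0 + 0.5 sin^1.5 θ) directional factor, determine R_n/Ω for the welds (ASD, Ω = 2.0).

E90XX → F_EXX = 90 ksi.
t_e = 0.707 × 0.75 = 0.5302 in; A_we = 0.5302 × 28 = 14.85 in².
Directional factor: 1.0 + 0.5 sin^1.5(50°) = 1.335.
F_nw = 0.6 × 90 × 1.335 = 72.1 ksi.
R_n/Ω = (72.1 × 14.85) / 2.0 = 535.3 kip.

R_n/Ω ≈ 535 kip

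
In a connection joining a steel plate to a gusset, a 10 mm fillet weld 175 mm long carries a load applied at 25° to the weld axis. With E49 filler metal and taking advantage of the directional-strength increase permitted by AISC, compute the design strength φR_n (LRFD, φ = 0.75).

E49XX → F_EXX = 490 MPa.
t_e = 0.707 × 10 = 7.07 mm; A_we = 7.07 × 175 = 1237 mm².
Directional factor: 1.0 + 0.5 sin^1.5(25°) = 1.137.
F_nw = 0.6 × 490 × 1.137 = 334.4 MPa.
φR_n = 0.75 × 334.4 × 1237 × 10⁻³ = 310.3 kN.

φR_n ≈ 310 kN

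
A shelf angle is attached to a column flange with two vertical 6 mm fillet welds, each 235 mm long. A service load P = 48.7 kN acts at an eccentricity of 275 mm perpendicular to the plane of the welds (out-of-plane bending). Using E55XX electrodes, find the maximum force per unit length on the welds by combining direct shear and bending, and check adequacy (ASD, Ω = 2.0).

f_max ≈ 735 N/mm; NOT adequate

E55XX → F_EXX = 550 MPa.
L_w = 2 × 235 = 470 mm; section modulus (unit throat) S = 2 × L²/6 = 18410 mm².
Direct shear f_v = P/L_w = 48.7×10³/470 = 103.6 N/mm.
Moment M = P × e = 48.7×10³ × 275 = 13392000 N·mm; bending f_b = M/S = 727.5 N/mm.
f_max = √(f_v² + f_b²) = √(103.6² + 727.5²) = 734.9 N/mm.
r_n/Ω = (1/2.0) × 0.6 × 550 × (0.707 × 6) = 699.9 N/mm → NOT adequate.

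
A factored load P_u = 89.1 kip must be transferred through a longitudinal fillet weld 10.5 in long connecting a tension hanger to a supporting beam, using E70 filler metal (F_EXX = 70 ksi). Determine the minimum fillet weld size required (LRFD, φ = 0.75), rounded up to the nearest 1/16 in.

Total weld length L = 10.5 in.
Required throat t_e = P_u / (φ × 0.6 F_EXX × L) = 89.1 / (0.75 × 0.6 × 70 × 10.5) = 0.2694 in.
Required leg w = t_e / 0.707 = 0.381 in → use 7/16 in.

w = 7/16 in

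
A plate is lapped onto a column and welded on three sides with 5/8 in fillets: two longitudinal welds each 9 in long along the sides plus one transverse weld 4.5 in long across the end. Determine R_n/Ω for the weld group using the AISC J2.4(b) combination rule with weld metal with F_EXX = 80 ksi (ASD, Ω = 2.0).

R_n/Ω ≈ 239 kip

t_e = 0.707 × 0.625 = 0.4419 in.
R_nwl = 0.6 × 80 × 0.4419 × 18 = 381.8 kip (longitudinal, 2 welds).
R_nwt = 0.6 × 80 × 0.4419 × 4.5 = 95.44 kip (transverse, base value).
(i) R_nwl + R_nwt = 477.2 kip; (ii) 0.85 R_nwl + 1.5 R_nwt = 467.7 kip.
R_n = max = 477.2 kip [governs: (i)]; R_n/Ω = 238.6 kip.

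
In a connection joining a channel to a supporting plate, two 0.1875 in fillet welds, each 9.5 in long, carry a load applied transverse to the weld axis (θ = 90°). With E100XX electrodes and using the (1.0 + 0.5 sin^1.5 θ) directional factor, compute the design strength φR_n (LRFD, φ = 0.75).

E100XX → F_EXX = 100 ksi.
t_e = 0.707 × 0.1875 = 0.1326 in; A_we = 0.1326 × 19 = 2.519 in².
Directional factor: 1.0 + 0.5 sin^1.5(90°) = 1.5.
F_nw = 0.6 × 100 × 1.5 = 90 ksi.
φR_n = 0.75 × 90 × 2.519 = 170 kip.

φR_n ≈ 170 kip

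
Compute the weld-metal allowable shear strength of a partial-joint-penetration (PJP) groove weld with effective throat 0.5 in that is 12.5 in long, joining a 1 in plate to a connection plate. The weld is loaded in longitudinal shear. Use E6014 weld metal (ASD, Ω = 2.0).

R_n/Ω ≈ 112 kips

E60XX → F_EXX = 60 ksi.
Effective throat (given) t_e = 0.5 in.
A_we = 0.5 × 12.5 = 6.25 in².
F_nw = 0.6 F_EXX = 36 ksi.
R_n/Ω = (36 × 6.25) / 2.0 = 112.5 kips.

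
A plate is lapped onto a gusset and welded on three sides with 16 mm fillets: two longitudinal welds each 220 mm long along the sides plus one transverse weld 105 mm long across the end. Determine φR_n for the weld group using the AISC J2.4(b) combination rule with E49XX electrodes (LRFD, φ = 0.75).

E49XX → F_EXX = 490 MPa.
t_e = 0.707 × 16 = 11.31 mm.
R_nwl = 0.6 × 490 × 11.31 × 440 × 10⁻³ = 1463 kN (longitudinal, 2 welds).
R_nwt = 0.6 × 490 × 11.31 × 105 × 10⁻³ = 349.2 kN (transverse, base value).
(i) R_nwl + R_nwt = 1813 kN; (ii) 0.85 R_nwl + 1.5 R_nwt = 1768 kN.
R_n = max = 1813 kN [governs: (i)]; φR_n = 1359 kN.

φR_n ≈ 1360 kN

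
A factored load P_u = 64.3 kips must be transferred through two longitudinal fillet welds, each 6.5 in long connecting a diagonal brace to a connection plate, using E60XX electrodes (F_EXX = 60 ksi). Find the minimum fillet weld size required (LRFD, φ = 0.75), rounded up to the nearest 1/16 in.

w = 5/16 in

Total weld length L = 13 in.
Required throat t_e = P_u / (φ × 0.6 F_EXX × L) = 64.3 / (0.75 × 0.6 × 60 × 13) = 0.1832 in.
Required leg w = t_e / 0.707 = 0.2591 in → use 5/16 in.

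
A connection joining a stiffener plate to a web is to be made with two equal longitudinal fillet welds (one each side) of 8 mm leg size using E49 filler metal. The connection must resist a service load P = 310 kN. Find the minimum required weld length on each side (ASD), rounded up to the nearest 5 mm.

E49XX → F_EXX = 490 MPa.
Throat t_e = 0.707 × 8 = 5.656 mm.
r_n/Ω = (0.6 × 490 × 5.656) / 2.0 = 831.4 N/mm = 0.8314 kN/mm.
L_req = P / (r_n/Ω) = 310 / 0.8314 = 372.9 mm total.
Per side: 372.9 / 2 = 186.4 mm.
Round up → use L = 190 mm on each side.

L = 190 mm on each side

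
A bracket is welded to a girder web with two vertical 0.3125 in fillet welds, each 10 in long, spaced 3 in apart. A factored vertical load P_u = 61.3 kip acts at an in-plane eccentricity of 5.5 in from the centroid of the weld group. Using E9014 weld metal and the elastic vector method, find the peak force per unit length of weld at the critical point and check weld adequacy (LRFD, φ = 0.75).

E90XX → F_EXX = 90 ksi.
Total weld length L_w = 20 in. Treat welds as unit-width lines.
Polar moment about centroid: J = 2[d³/12 + d(b/2)²] = 2[10³/12 + 10×1.5²] = 211.7 in³.
Direct shear f_v = P/L_w = 61.3 / 20 = 3.065 kip/in (vertical).
Torsion M = P·e = 61.3 × 5.5 = 337.15 kip·in.
Critical point at (x, y) = (1.5, 5) from centroid. f_tx = M·y/J = 7.964 kip/in; f_ty = M·x/J = 2.389 kip/in.
Resultant f_max = √[f_tx² + (f_v + f_ty)²] = √[7.964² + (3.065 + 2.389)²] = 9.653 kip/in.
Capacity per unit length: φr_n = 0.75 × 0.6 × 90 × (0.707 × 0.3125) = 8.948 kip/in.
9.653 > 8.948 → NOT adequate.

f_max ≈ 9.65 kip/in; NOT adequate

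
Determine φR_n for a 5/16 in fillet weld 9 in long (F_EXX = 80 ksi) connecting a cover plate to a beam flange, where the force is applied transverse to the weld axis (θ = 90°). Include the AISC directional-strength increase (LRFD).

φR_n ≈ 107 kip

t_e = 0.707 × 0.3125 = 0.2209 in; A_we = 0.2209 × 9 = 1.988 in².
Directional factor: 1.0 + 0.5 sin^1.5(90°) = 1.5.
F_nw = 0.6 × 80 × 1.5 = 72 ksi.
φR_n = 0.75 × 72 × 1.988 = 107.4 kip.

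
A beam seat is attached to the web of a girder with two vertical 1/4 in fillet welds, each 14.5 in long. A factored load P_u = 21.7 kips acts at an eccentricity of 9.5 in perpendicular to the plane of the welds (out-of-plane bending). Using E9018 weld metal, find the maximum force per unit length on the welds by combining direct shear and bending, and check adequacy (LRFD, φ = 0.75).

f_max ≈ 3.04 kip/in; adequate

E90XX → F_EXX = 90 ksi.
L_w = 2 × 14.5 = 29 in; section modulus (unit throat) S = 2 × L²/6 = 70.08 in².
Direct shear f_v = P/L_w = 21.7/29 = 0.7483 kip/in.
Moment M = P × e = 21.7 × 9.5 = 206.15 kip·in; bending f_b = M/S = 2.941 kip/in.
f_max = √(f_v² + f_b²) = √(0.7483² + 2.941²) = 3.035 kip/in.
φr_n = 0.75 × 0.6 × 90 × (0.707 × 0.25) = 7.158 kip/in → adequate.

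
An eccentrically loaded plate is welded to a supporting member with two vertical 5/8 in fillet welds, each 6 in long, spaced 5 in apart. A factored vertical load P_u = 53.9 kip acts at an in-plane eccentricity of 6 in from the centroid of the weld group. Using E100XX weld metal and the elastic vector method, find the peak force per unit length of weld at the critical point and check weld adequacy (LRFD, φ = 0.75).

E100XX → F_EXX = 100 ksi.
Total weld length L_w = 12 in. Treat welds as unit-width lines.
Polar moment about centroid: J = 2[d³/12 + d(b/2)²] = 2[6³/12 + 6×2.5²] = 111 in³.
Direct shear f_v = P/L_w = 53.9 / 12 = 4.492 kip/in (vertical).
Torsion M = P·e = 53.9 × 6 = 323.4 kip·in.
Critical point at (x, y) = (2.5, 3) from centroid. f_tx = M·y/J = 8.741 kip/in; f_ty = M·x/J = 7.284 kip/in.
Resultant f_max = √[f_tx² + (f_v + f_ty)²] = √[8.741² + (4.492 + 7.284)²] = 14.66 kip/in.
Capacity per unit length: φr_n = 0.75 × 0.6 × 100 × (0.707 × 0.625) = 19.88 kip/in.
14.66 ≤ 19.88 → adequate.

f_max ≈ 14.7 kip/in; adequate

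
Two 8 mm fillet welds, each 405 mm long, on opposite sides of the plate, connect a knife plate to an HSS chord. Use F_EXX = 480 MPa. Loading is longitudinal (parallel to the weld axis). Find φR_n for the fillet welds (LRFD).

φR_n ≈ 990 kN

Effective throat t_e = 0.707 × 8 = 5.656 mm.
Total length L = 810 mm; A_we = 5.656 × 810 = 4581 mm².
F_nw = 0.6 F_EXX = 0.6 × 480 = 288 MPa.
φR_n = 0.75 × 288 × 4581 × 10⁻³ = 989.6 kN.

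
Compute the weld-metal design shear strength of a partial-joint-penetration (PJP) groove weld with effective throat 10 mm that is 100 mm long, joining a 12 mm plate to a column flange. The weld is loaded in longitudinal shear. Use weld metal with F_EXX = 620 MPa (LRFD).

Effective throat (given) t_e = 10 mm.
A_we = 10 × 100 = 1000 mm².
F_nw = 0.6 F_EXX = 372 MPa.
φR_n = 0.75 × 372 × 1000 × 10⁻³ = 279 kN.

φR_n ≈ 279 kN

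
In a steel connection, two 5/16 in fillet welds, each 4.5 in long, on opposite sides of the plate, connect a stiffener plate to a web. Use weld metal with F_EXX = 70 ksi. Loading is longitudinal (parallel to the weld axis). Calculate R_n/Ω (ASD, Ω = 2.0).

R_n/Ω ≈ 41.8 kips

Effective throat t_e = 0.707 × 0.3125 = 0.2209 in.
Total length L = 9 in; A_we = 0.2209 × 9 = 1.988 in².
F_nw = 0.6 F_EXX = 0.6 × 70 = 42 ksi.
R_n = 42 × 1.988 = 83.51 kips; R_n/Ω = 83.51/2.0 = 41.76 kips.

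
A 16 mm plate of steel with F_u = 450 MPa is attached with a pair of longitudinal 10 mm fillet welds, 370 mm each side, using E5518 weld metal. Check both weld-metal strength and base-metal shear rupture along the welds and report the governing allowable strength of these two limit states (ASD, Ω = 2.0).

E55XX → F_EXX = 550 MPa.
t_e = 0.707 × 10 = 7.07 mm; L = 740 mm.
Weld metal: R_n/Ω = (1/2.0) × 0.6 × 550 × 7.07 × 740 × 10⁻³ = 863.2 kN.
Base metal (shear rupture): R_n/Ω = (1/2.0) × 0.6 × 450 × 16 × 740 × 10⁻³ = 1598 kN.
Governing: weld metal.

R_n/Ω ≈ 863 kN (weld metal governs)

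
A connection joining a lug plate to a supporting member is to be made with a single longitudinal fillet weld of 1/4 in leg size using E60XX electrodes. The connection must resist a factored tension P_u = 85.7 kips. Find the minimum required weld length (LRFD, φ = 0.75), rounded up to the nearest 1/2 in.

E60XX → F_EXX = 60 ksi.
Throat t_e = 0.707 × 0.25 = 0.1767 in.
φr_n = 0.75 × 0.6 × 60 × 0.1767 = 4.772 kips/in.
L_req = P_u / φr_n = 85.7 / 4.772 = 17.96 in total.
Round up → use L = 18 in.

L = 18 in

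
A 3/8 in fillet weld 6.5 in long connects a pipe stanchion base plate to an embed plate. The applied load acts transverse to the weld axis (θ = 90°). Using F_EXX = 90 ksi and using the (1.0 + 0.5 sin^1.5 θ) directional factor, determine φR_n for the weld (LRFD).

t_e = 0.707 × 0.375 = 0.2651 in; A_we = 0.2651 × 6.5 = 1.723 in².
Directional factor: 1.0 + 0.5 sin^1.5(90°) = 1.5.
F_nw = 0.6 × 90 × 1.5 = 81 ksi.
φR_n = 0.75 × 81 × 1.723 = 104.7 kip.

φR_n ≈ 105 kip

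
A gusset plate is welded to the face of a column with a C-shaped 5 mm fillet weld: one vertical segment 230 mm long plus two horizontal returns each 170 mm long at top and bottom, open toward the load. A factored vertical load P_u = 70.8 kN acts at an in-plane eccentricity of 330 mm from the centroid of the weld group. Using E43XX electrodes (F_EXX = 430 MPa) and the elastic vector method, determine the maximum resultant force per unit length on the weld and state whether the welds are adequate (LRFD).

Total weld length L_w = 570 mm. Treat welds as unit-width lines.
Centroid: x̄ = 2×170×85 / 570 = 50.7 mm from the vertical weld.
Polar moment about centroid: J = I_x + I_y = [230³/12 + 2×170×115²] + [230×50.7² + 2(170³/12 + 170×34.3²)] = 7320000 mm³.
Direct shear f_v = P/L_w = 70.8×10³ / 570 = 124.2 N/mm (vertical).
Torsion M = P·e = 70.8×10³ × 330 = 23364000 N·mm.
Critical point at (x, y) = (119.3, 115) from centroid. f_tx = M·y/J = 367 N/mm; f_ty = M·x/J = 380.8 N/mm.
Resultant f_max = √[f_tx² + (f_v + f_ty)²] = √[367² + (124.2 + 380.8)²] = 624.3 N/mm.
Capacity per unit length: φr_n = 0.75 × 0.6 × 430 × (0.707 × 5) = 684 N/mm.
624.3 ≤ 684 → adequate.

f_max ≈ 624 N/mm; adequate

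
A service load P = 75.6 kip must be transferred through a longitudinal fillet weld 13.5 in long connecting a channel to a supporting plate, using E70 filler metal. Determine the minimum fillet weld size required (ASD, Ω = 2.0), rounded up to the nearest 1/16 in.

E70XX → F_EXX = 70 ksi.
Total weld length L = 13.5 in.
Required throat t_e = P × Ω / (0.6 F_EXX × L) = 75.6 × 2.0 / (0.6 × 70 × 13.5) = 0.2667 in.
Required leg w = t_e / 0.707 = 0.3772 in → use 7/16 in.

w = 7/16 in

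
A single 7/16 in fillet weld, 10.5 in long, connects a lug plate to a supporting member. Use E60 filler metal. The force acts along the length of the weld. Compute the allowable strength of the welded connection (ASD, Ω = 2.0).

E60XX → F_EXX = 60 ksi.
Effective throat t_e = 0.707 × 0.4375 = 0.3093 in.
Total length L = 10.5 in; A_we = 0.3093 × 10.5 = 3.248 in².
F_nw = 0.6 F_EXX = 0.6 × 60 = 36 ksi.
R_n = 36 × 3.248 = 116.9 kip; R_n/Ω = 116.9/2.0 = 58.46 kip.

R_n/Ω ≈ 58.5 kip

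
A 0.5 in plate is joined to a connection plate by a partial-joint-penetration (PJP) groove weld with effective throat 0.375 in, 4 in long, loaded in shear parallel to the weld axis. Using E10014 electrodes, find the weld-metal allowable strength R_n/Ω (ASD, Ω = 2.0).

R_n/Ω ≈ 45 kips

E100XX → F_EXX = 100 ksi.
Effective throat (given) t_e = 0.375 in.
A_we = 0.375 × 4 = 1.5 in².
F_nw = 0.6 F_EXX = 60 ksi.
R_n/Ω = (60 × 1.5) / 2.0 = 45 kips.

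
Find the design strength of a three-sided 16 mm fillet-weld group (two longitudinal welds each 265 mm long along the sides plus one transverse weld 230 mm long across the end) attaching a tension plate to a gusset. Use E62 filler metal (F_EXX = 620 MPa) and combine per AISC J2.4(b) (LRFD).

t_e = 0.707 × 16 = 11.31 mm.
R_nwl = 0.6 × 620 × 11.31 × 530 × 10⁻³ = 2230 kN (longitudinal, 2 welds).
R_nwt = 0.6 × 620 × 11.31 × 230 × 10⁻³ = 967.9 kN (transverse, base value).
(i) R_nwl + R_nwt = 3198 kN; (ii) 0.85 R_nwl + 1.5 R_nwt = 3348 kN.
R_n = max = 3348 kN [governs: (ii)]; φR_n = 2511 kN.

φR_n ≈ 2510 kN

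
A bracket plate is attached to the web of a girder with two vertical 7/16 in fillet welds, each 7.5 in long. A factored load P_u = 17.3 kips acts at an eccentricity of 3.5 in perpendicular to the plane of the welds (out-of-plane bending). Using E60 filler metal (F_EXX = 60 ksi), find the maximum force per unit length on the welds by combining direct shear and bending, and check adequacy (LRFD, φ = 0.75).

f_max ≈ 3.43 kip/in; adequate

L_w = 2 × 7.5 = 15 in; section modulus (unit throat) S = 2 × L²/6 = 18.75 in².
Direct shear f_v = P/L_w = 17.3/15 = 1.153 kip/in.
Moment M = P × e = 17.3 × 3.5 = 60.55 kip·in; bending f_b = M/S = 3.229 kip/in.
f_max = √(f_v² + f_b²) = √(1.153² + 3.229²) = 3.429 kip/in.
φr_n = 0.75 × 0.6 × 60 × (0.707 × 0.4375) = 8.351 kip/in → adequate.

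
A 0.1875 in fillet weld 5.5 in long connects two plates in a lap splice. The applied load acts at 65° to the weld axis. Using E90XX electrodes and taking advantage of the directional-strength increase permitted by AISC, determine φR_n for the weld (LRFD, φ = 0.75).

E90XX → F_EXX = 90 ksi.
t_e = 0.707 × 0.1875 = 0.1326 in; A_we = 0.1326 × 5.5 = 0.7291 in².
Directional factor: 1.0 + 0.5 sin^1.5(65°) = 1.431.
F_nw = 0.6 × 90 × 1.431 = 77.3 ksi.
φR_n = 0.75 × 77.3 × 0.7291 = 42.27 kips.

φR_n ≈ 42.3 kips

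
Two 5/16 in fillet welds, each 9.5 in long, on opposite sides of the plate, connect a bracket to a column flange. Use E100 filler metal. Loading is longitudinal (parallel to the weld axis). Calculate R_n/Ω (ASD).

E100XX → F_EXX = 100 ksi.
Effective throat t_e = 0.707 × 0.3125 = 0.2209 in.
Total length L = 19 in; A_we = 0.2209 × 19 = 4.198 in².
F_nw = 0.6 F_EXX = 0.6 × 100 = 60 ksi.
R_n = 60 × 4.198 = 251.9 kips; R_n/Ω = 251.9/2.0 = 125.9 kips.

R_n/Ω ≈ 126 kips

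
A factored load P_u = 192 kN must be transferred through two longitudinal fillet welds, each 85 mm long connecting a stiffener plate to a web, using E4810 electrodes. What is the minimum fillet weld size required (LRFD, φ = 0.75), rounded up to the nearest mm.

w = 8 mm

E48XX → F_EXX = 480 MPa.
Total weld length L = 170 mm.
Required throat t_e = P_u / (φ × 0.6 F_EXX × L) = 192 / (0.75 × 0.6 × 480 × 170 × 10⁻³) = 5.229 mm.
Required leg w = t_e / 0.707 = 7.396 mm → use 8 mm.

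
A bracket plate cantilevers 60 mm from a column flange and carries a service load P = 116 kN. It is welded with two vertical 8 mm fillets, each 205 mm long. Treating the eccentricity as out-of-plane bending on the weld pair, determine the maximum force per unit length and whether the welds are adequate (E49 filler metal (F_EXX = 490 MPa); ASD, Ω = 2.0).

f_max ≈ 572 N/mm; adequate

L_w = 2 × 205 = 410 mm; section modulus (unit throat) S = 2 × L²/6 = 14010 mm².
Direct shear f_v = P/L_w = 116×10³/410 = 282.9 N/mm.
Moment M = P × e = 116×10³ × 60 = 6960000 N·mm; bending f_b = M/S = 496.8 N/mm.
f_max = √(f_v² + f_b²) = √(282.9² + 496.8²) = 571.8 N/mm.
r_n/Ω = (1/2.0) × 0.6 × 490 × (0.707 × 8) = 831.4 N/mm → adequate.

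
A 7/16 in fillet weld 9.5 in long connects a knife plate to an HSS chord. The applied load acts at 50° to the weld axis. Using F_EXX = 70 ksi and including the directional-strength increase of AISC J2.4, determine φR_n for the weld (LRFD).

t_e = 0.707 × 0.4375 = 0.3093 in; A_we = 0.3093 × 9.5 = 2.938 in².
Directional factor: 1.0 + 0.5 sin^1.5(50°) = 1.335.
F_nw = 0.6 × 70 × 1.335 = 56.08 ksi.
φR_n = 0.75 × 56.08 × 2.938 = 123.6 kips.

φR_n ≈ 124 kips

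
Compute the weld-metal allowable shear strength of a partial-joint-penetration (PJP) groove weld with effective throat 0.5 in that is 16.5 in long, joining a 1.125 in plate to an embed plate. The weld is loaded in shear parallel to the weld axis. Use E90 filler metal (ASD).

E90XX → F_EXX = 90 ksi.
Effective throat (given) t_e = 0.5 in.
A_we = 0.5 × 16.5 = 8.25 in².
F_nw = 0.6 F_EXX = 54 ksi.
R_n/Ω = (54 × 8.25) / 2.0 = 222.8 kip.

R_n/Ω ≈ 223 kip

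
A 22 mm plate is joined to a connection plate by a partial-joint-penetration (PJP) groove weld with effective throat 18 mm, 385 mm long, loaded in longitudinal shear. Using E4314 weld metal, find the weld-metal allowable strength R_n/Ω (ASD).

R_n/Ω ≈ 894 kN

E43XX → F_EXX = 430 MPa.
Effective throat (given) t_e = 18 mm.
A_we = 18 × 385 = 6930 mm².
F_nw = 0.6 F_EXX = 258 MPa.
R_n/Ω = (258 × 6930) / 2.0 × 10⁻³ = 894 kN.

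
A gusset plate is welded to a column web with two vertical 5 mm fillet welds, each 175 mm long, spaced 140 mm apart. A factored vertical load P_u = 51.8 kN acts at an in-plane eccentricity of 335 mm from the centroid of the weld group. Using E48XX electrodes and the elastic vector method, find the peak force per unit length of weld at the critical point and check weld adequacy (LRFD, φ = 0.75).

f_max ≈ 846 N/mm; NOT adequate

E48XX → F_EXX = 480 MPa.
Total weld length L_w = 350 mm. Treat welds as unit-width lines.
Polar moment about centroid: J = 2[d³/12 + d(b/2)²] = 2[175³/12 + 175×70²] = 2608000 mm³.
Direct shear f_v = P/L_w = 51.8×10³ / 350 = 148 N/mm (vertical).
Torsion M = P·e = 51.8×10³ × 335 = 17353000 N·mm.
Critical point at (x, y) = (70, 87.5) from centroid. f_tx = M·y/J = 582.2 N/mm; f_ty = M·x/J = 465.7 N/mm.
Resultant f_max = √[f_tx² + (f_v + f_ty)²] = √[582.2² + (148 + 465.7)²] = 845.9 N/mm.
Capacity per unit length: φr_n = 0.75 × 0.6 × 480 × (0.707 × 5) = 763.6 N/mm.
845.9 > 763.6 → NOT adequate.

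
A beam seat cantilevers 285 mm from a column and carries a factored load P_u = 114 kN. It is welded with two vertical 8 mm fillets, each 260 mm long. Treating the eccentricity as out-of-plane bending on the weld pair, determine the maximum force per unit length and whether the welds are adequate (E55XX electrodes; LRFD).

f_max ≈ 1460 N/mm; NOT adequate

E55XX → F_EXX = 550 MPa.
L_w = 2 × 260 = 520 mm; section modulus (unit throat) S = 2 × L²/6 = 22530 mm².
Direct shear f_v = P/L_w = 114×10³/520 = 219.2 N/mm.
Moment M = P × e = 114×10³ × 285 = 32490000 N·mm; bending f_b = M/S = 1442 N/mm.
f_max = √(f_v² + f_b²) = √(219.2² + 1442²) = 1458 N/mm.
φr_n = 0.75 × 0.6 × 550 × (0.707 × 8) = 1400 N/mm → NOT adequate.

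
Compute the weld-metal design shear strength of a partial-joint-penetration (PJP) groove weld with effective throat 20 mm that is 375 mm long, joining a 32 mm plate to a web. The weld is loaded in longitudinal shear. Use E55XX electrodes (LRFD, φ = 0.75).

φR_n ≈ 1860 kN

E55XX → F_EXX = 550 MPa.
Effective throat (given) t_e = 20 mm.
A_we = 20 × 375 = 7500 mm².
F_nw = 0.6 F_EXX = 330 MPa.
φR_n = 0.75 × 330 × 7500 × 10⁻³ = 1856 kN.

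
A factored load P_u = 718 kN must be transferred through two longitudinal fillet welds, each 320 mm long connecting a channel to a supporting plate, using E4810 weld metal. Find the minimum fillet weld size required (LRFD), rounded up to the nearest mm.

E48XX → F_EXX = 480 MPa.
Total weld length L = 640 mm.
Required throat t_e = P_u / (φ × 0.6 F_EXX × L) = 718 / (0.75 × 0.6 × 480 × 640 × 10⁻³) = 5.194 mm.
Required leg w = t_e / 0.707 = 7.346 mm → use 8 mm.

w = 8 mm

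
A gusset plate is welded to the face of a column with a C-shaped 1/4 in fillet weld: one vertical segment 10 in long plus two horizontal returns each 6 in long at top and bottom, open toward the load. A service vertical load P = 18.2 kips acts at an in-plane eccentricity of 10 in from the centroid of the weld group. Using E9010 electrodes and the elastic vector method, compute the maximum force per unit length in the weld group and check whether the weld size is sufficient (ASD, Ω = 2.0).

f_max ≈ 3.18 kip/in; adequate

E90XX → F_EXX = 90 ksi.
Total weld length L_w = 22 in. Treat welds as unit-width lines.
Centroid: x̄ = 2×6×3 / 22 = 1.636 in from the vertical weld.
Polar moment about centroid: J = I_x + I_y = [10³/12 + 2×6×5²] + [10×1.636² + 2(6³/12 + 6×1.364²)] = 468.4 in³.
Direct shear f_v = P/L_w = 18.2 / 22 = 0.8273 kip/in (vertical).
Torsion M = P·e = 18.2 × 10 = 182 kip·in.
Critical point at (x, y) = (4.364, 5) from centroid. f_tx = M·y/J = 1.943 kip/in; f_ty = M·x/J = 1.695 kip/in.
Resultant f_max = √[f_tx² + (f_v + f_ty)²] = √[1.943² + (0.8273 + 1.695)²] = 3.184 kip/in.
Capacity per unit length: r_n/Ω = (1/2.0) × 0.6 × 90 × (0.707 × 0.25) = 4.772 kip/in.
3.184 ≤ 4.772 → adequate.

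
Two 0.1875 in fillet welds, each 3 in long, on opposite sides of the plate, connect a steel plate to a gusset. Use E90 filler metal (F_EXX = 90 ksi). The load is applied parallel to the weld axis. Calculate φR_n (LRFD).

φR_n ≈ 32.2 kip

Effective throat t_e = 0.707 × 0.1875 = 0.1326 in.
Total length L = 6 in; A_we = 0.1326 × 6 = 0.7954 in².
F_nw = 0.6 F_EXX = 0.6 × 90 = 54 ksi.
φR_n = 0.75 × 54 × 0.7954 = 32.21 kip.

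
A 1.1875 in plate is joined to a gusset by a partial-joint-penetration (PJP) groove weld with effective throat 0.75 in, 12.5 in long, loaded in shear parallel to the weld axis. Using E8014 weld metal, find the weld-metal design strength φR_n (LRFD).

E80XX → F_EXX = 80 ksi.
Effective throat (given) t_e = 0.75 in.
A_we = 0.75 × 12.5 = 9.375 in².
F_nw = 0.6 F_EXX = 48 ksi.
φR_n = 0.75 × 48 × 9.375 = 337.5 kip.

φR_n ≈ 338 kip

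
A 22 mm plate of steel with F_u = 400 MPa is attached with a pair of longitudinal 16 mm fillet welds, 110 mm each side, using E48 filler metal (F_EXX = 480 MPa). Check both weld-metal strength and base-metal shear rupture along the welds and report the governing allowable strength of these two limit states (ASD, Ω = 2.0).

R_n/Ω ≈ 358 kN (weld metal governs)

t_e = 0.707 × 16 = 11.31 mm; L = 220 mm.
Weld metal: R_n/Ω = (1/2.0) × 0.6 × 480 × 11.31 × 220 × 10⁻³ = 358.4 kN.
Base metal (shear rupture): R_n/Ω = (1/2.0) × 0.6 × 400 × 22 × 220 × 10⁻³ = 580.8 kN.
Governing: weld metal.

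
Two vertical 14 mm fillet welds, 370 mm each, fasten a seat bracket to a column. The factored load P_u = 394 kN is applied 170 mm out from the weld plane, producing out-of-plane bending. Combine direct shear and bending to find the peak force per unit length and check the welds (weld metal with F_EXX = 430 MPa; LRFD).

f_max ≈ 1560 N/mm; adequate

L_w = 2 × 370 = 740 mm; section modulus (unit throat) S = 2 × L²/6 = 45630 mm².
Direct shear f_v = P/L_w = 394×10³/740 = 532.4 N/mm.
Moment M = P × e = 394×10³ × 170 = 66980000 N·mm; bending f_b = M/S = 1468 N/mm.
f_max = √(f_v² + f_b²) = √(532.4² + 1468²) = 1561 N/mm.
φr_n = 0.75 × 0.6 × 430 × (0.707 × 14) = 1915 N/mm → adequate.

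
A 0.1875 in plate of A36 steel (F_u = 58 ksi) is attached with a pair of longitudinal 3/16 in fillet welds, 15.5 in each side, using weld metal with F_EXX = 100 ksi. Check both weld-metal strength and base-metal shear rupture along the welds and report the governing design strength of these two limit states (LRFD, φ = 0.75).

t_e = 0.707 × 0.1875 = 0.1326 in; L = 31 in.
Weld metal: φR_n = 0.75 × 0.6 × 100 × 0.1326 × 31 = 184.9 kip.
Base metal (shear rupture): φR_n = 0.75 × 0.6 × 58 × 0.1875 × 31 = 151.7 kip.
Governing: base-metal shear rupture.

φR_n ≈ 152 kip (base-metal shear rupture governs)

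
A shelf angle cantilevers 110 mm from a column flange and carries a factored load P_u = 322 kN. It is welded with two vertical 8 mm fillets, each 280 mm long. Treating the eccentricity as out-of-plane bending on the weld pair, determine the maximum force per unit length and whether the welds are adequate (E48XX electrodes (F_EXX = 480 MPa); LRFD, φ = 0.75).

L_w = 2 × 280 = 560 mm; section modulus (unit throat) S = 2 × L²/6 = 26130 mm².
Direct shear f_v = P/L_w = 322×10³/560 = 575 N/mm.
Moment M = P × e = 322×10³ × 110 = 35420000 N·mm; bending f_b = M/S = 1355 N/mm.
f_max = √(f_v² + f_b²) = √(575² + 1355²) = 1472 N/mm.
φr_n = 0.75 × 0.6 × 480 × (0.707 × 8) = 1222 N/mm → NOT adequate.

f_max ≈ 1470 N/mm; NOT adequate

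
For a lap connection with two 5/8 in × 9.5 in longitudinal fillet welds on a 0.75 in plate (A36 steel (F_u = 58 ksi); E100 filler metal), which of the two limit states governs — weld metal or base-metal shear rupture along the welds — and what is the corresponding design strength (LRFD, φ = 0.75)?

E100XX → F_EXX = 100 ksi.
t_e = 0.707 × 0.625 = 0.4419 in; L = 19 in.
Weld metal: φR_n = 0.75 × 0.6 × 100 × 0.4419 × 19 = 377.8 kips.
Base metal (shear rupture): φR_n = 0.75 × 0.6 × 58 × 0.75 × 19 = 371.9 kips.
Governing: base-metal shear rupture.

φR_n ≈ 372 kips (base-metal shear rupture governs)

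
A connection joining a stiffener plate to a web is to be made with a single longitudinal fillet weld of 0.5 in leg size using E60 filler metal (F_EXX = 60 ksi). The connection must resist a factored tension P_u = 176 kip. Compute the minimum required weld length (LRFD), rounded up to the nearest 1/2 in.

L = 18.5 in

Throat t_e = 0.707 × 0.5 = 0.3535 in.
φr_n = 0.75 × 0.6 × 60 × 0.3535 = 9.544 kip/in.
L_req = P_u / φr_n = 176 / 9.544 = 18.44 in total.
Round up → use L = 18.5 in.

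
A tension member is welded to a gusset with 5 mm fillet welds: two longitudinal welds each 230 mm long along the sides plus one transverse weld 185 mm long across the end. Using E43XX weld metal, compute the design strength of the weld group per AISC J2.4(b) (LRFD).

E43XX → F_EXX = 430 MPa.
t_e = 0.707 × 5 = 3.535 mm.
R_nwl = 0.6 × 430 × 3.535 × 460 × 10⁻³ = 419.5 kN (longitudinal, 2 welds).
R_nwt = 0.6 × 430 × 3.535 × 185 × 10⁻³ = 168.7 kN (transverse, base value).
(i) R_nwl + R_nwt = 588.3 kN; (ii) 0.85 R_nwl + 1.5 R_nwt = 609.7 kN.
R_n = max = 609.7 kN [governs: (ii)]; φR_n = 457.3 kN.

φR_n ≈ 457 kN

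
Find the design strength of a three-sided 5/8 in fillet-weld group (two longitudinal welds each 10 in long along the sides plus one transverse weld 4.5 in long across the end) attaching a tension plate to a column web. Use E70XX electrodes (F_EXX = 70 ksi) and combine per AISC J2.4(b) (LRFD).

t_e = 0.707 × 0.625 = 0.4419 in.
R_nwl = 0.6 × 70 × 0.4419 × 20 = 371.2 kips (longitudinal, 2 welds).
R_nwt = 0.6 × 70 × 0.4419 × 4.5 = 83.51 kips (transverse, base value).
(i) R_nwl + R_nwt = 454.7 kips; (ii) 0.85 R_nwl + 1.5 R_nwt = 440.8 kips.
R_n = max = 454.7 kips [governs: (i)]; φR_n = 341 kips.

φR_n ≈ 341 kips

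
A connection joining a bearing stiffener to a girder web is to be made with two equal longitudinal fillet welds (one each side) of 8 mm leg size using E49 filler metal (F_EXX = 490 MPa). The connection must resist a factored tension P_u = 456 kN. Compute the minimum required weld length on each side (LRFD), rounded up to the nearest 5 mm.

L = 185 mm on each side

Throat t_e = 0.707 × 8 = 5.656 mm.
φr_n = 0.75 × 0.6 × 490 × 5.656 × 10⁻³ = 1.247 kN/mm.
L_req = P_u / φr_n = 456 / 1.247 = 365.6 mm total.
Per side: 365.6 / 2 = 182.8 mm.
Round up → use L = 185 mm on each side.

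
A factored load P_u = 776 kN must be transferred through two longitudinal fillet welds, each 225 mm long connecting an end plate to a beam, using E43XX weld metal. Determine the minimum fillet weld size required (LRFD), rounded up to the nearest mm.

w = 13 mm

E43XX → F_EXX = 430 MPa.
Total weld length L = 450 mm.
Required throat t_e = P_u / (φ × 0.6 F_EXX × L) = 776 / (0.75 × 0.6 × 430 × 450 × 10⁻³) = 8.912 mm.
Required leg w = t_e / 0.707 = 12.61 mm → use 13 mm.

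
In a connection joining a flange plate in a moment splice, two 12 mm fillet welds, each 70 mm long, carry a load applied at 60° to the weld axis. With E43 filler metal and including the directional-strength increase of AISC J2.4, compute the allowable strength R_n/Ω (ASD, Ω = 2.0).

E43XX → F_EXX = 430 MPa.
t_e = 0.707 × 12 = 8.484 mm; A_we = 8.484 × 140 = 1188 mm².
Directional factor: 1.0 + 0.5 sin^1.5(60°) = 1.403.
F_nw = 0.6 × 430 × 1.403 = 362 MPa.
R_n/Ω = (362 × 1188) / 2.0 × 10⁻³ = 215 kN.

R_n/Ω ≈ 215 kN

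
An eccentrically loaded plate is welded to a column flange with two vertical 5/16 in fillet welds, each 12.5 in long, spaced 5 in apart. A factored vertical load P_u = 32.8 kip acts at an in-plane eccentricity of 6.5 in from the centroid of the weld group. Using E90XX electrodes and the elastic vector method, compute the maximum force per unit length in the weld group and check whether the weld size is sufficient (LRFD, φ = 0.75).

f_max ≈ 3.67 kip/in; adequate

E90XX → F_EXX = 90 ksi.
Total weld length L_w = 25 in. Treat welds as unit-width lines.
Polar moment about centroid: J = 2[d³/12 + d(b/2)²] = 2[12.5³/12 + 12.5×2.5²] = 481.8 in³.
Direct shear f_v = P/L_w = 32.8 / 25 = 1.312 kip/in (vertical).
Torsion M = P·e = 32.8 × 6.5 = 213.2 kip·in.
Critical point at (x, y) = (2.5, 6.25) from centroid. f_tx = M·y/J = 2.766 kip/in; f_ty = M·x/J = 1.106 kip/in.
Resultant f_max = √[f_tx² + (f_v + f_ty)²] = √[2.766² + (1.312 + 1.106)²] = 3.674 kip/in.
Capacity per unit length: φr_n = 0.75 × 0.6 × 90 × (0.707 × 0.3125) = 8.948 kip/in.
3.674 ≤ 8.948 → adequate.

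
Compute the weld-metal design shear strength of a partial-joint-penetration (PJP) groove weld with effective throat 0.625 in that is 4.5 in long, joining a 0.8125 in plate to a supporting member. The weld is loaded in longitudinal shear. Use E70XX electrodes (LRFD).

φR_n ≈ 88.6 kips

E70XX → F_EXX = 70 ksi.
Effective throat (given) t_e = 0.625 in.
A_we = 0.625 × 4.5 = 2.812 in².
F_nw = 0.6 F_EXX = 42 ksi.
φR_n = 0.75 × 42 × 2.812 = 88.59 kips.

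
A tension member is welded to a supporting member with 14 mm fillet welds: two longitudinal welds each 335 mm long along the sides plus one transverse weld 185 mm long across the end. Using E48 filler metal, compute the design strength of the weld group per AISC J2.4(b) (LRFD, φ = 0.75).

E48XX → F_EXX = 480 MPa.
t_e = 0.707 × 14 = 9.898 mm.
R_nwl = 0.6 × 480 × 9.898 × 670 × 10⁻³ = 1910 kN (longitudinal, 2 welds).
R_nwt = 0.6 × 480 × 9.898 × 185 × 10⁻³ = 527.4 kN (transverse, base value).
(i) R_nwl + R_nwt = 2437 kN; (ii) 0.85 R_nwl + 1.5 R_nwt = 2414 kN.
R_n = max = 2437 kN [governs: (i)]; φR_n = 1828 kN.

φR_n ≈ 1830 kN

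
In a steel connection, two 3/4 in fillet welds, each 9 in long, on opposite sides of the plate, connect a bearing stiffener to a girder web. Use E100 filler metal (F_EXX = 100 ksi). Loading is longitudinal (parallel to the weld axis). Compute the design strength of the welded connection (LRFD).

φR_n ≈ 430 kip

Effective throat t_e = 0.707 × 0.75 = 0.5302 in.
Total length L = 18 in; A_we = 0.5302 × 18 = 9.544 in².
F_nw = 0.6 F_EXX = 0.6 × 100 = 60 ksi.
φR_n = 0.75 × 60 × 9.544 = 429.5 kip.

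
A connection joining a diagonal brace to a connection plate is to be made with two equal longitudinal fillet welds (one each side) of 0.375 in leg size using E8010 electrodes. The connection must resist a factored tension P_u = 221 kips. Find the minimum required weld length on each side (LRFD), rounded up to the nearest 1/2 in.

L = 12 in on each side

E80XX → F_EXX = 80 ksi.
Throat t_e = 0.707 × 0.375 = 0.2651 in.
φr_n = 0.75 × 0.6 × 80 × 0.2651 = 9.544 kips/in.
L_req = P_u / φr_n = 221 / 9.544 = 23.15 in total.
Per side: 23.15 / 2 = 11.58 in.
Round up → use L = 12 in on each side.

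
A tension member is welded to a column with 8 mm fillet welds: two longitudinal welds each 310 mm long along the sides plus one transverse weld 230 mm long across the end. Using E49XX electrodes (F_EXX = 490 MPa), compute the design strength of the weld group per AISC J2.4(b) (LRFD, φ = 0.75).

φR_n ≈ 1090 kN

t_e = 0.707 × 8 = 5.656 mm.
R_nwl = 0.6 × 490 × 5.656 × 620 × 10⁻³ = 1031 kN (longitudinal, 2 welds).
R_nwt = 0.6 × 490 × 5.656 × 230 × 10⁻³ = 382.5 kN (transverse, base value).
(i) R_nwl + R_nwt = 1413 kN; (ii) 0.85 R_nwl + 1.5 R_nwt = 1450 kN.
R_n = max = 1450 kN [governs: (ii)]; φR_n = 1088 kN.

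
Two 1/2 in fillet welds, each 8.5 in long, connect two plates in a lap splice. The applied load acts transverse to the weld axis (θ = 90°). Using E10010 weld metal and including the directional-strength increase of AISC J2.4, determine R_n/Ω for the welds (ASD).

E100XX → F_EXX = 100 ksi.
t_e = 0.707 × 0.5 = 0.3535 in; A_we = 0.3535 × 17 = 6.01 in².
Directional factor: 1.0 + 0.5 sin^1.5(90°) = 1.5.
F_nw = 0.6 × 100 × 1.5 = 90 ksi.
R_n/Ω = (90 × 6.01) / 2.0 = 270.4 kip.

R_n/Ω ≈ 270 kip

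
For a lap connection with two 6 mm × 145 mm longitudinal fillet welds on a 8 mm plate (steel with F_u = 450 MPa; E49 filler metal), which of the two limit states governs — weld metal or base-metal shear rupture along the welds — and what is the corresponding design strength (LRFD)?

φR_n ≈ 271 kN (weld metal governs)

E49XX → F_EXX = 490 MPa.
t_e = 0.707 × 6 = 4.242 mm; L = 290 mm.
Weld metal: φR_n = 0.75 × 0.6 × 490 × 4.242 × 290 × 10⁻³ = 271.3 kN.
Base metal (shear rupture): φR_n = 0.75 × 0.6 × 450 × 8 × 290 × 10⁻³ = 469.8 kN.
Governing: weld metal.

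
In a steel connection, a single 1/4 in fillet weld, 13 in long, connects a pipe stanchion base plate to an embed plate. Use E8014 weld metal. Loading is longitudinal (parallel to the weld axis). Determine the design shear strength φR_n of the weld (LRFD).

E80XX → F_EXX = 80 ksi.
Effective throat t_e = 0.707 × 0.25 = 0.1767 in.
Total length L = 13 in; A_we = 0.1767 × 13 = 2.298 in².
F_nw = 0.6 F_EXX = 0.6 × 80 = 48 ksi.
φR_n = 0.75 × 48 × 2.298 = 82.72 kip.

φR_n ≈ 82.7 kip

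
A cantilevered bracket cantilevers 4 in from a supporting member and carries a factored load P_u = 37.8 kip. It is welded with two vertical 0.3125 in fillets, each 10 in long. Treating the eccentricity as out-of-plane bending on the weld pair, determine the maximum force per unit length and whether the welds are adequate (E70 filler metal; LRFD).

E70XX → F_EXX = 70 ksi.
L_w = 2 × 10 = 20 in; section modulus (unit throat) S = 2 × L²/6 = 33.33 in².
Direct shear f_v = P/L_w = 37.8/20 = 1.89 kip/in.
Moment M = P × e = 37.8 × 4 = 151.2 kip·in; bending f_b = M/S = 4.536 kip/in.
f_max = √(f_v² + f_b²) = √(1.89² + 4.536²) = 4.914 kip/in.
φr_n = 0.75 × 0.6 × 70 × (0.707 × 0.3125) = 6.96 kip/in → adequate.

f_max ≈ 4.91 kip/in; adequate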